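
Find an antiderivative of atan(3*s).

s*atan(3*s) - log(9*s**2 + 1)/6 + C

Use integration by parts with u = arctan(3*s), dv = ds.
Then du = 3/(9*s**2 + 1) ds.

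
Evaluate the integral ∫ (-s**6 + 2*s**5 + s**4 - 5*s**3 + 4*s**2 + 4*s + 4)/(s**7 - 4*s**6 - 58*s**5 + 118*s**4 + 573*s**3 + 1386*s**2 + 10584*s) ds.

Factor the denominator: s*(s - 7)**2*(s + 4)*(s + 6)*(s**2 + 9).
Partial-fraction decomposition: -(60263*s - 73392)/(1135350*(s**2 + 9)) - 14927/(22815*(s + 6)) + 1379/(6050*(s + 4)) - 878025769/(1685365682*(s - 7)) - 83121/(58058*(s - 7)**2) + 1/(2646*s).
Integrate each term; A/(s−a) gives A·log|s−a|; the (Bs+D)/(s²+p²) term gives a log and an atan.

log(s)/2646 - 878025769*log(s - 7)/1685365682 + 1379*log(s + 4)/6050 - 14927*log(s + 6)/22815 - 60263*log(s**2 + 9)/2270700 + 12232*atan(s/3)/567675 + 83121/(58058*s - 406406) + C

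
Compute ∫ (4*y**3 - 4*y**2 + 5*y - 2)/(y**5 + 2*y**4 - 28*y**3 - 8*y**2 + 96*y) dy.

-log(y)/48 + 7*log(y - 4)/16 - 3*log(y - 2)/16 + 5*log(y + 2)/16 - 13*log(y + 6)/24 + C

Factor the denominator: y*(y - 4)*(y - 2)*(y + 2)*(y + 6).
Partial-fraction decomposition: -13/(24*(y + 6)) + 5/(16*(y + 2)) - 3/(16*(y - 2)) + 7/(16*(y - 4)) - 1/(48*y).
Integrate each term: A/(y−a) contributes A·log|y−a|.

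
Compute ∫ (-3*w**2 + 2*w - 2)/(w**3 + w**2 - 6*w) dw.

log(w)/3 - log(w - 2) - 7*log(w + 3)/3 + C

Factor the denominator: w*(w - 2)*(w + 3).
Partial-fraction decomposition: -7/(3*(w + 3)) - 1/(w - 2) + 1/(3*w).
Integrate each term: A/(w−a) contributes A·log|w−a|.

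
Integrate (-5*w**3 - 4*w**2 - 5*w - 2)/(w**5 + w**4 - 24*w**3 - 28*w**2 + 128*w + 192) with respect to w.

-203*log(w - 4)/144 + 188*log(w - 3)/175 - 799*log(w + 2)/900 + 137*log(w + 4)/112 - 8/(15*w + 30) + C

Factor the denominator: (w - 4)*(w - 3)*(w + 2)**2*(w + 4).
Partial-fraction decomposition: 137/(112*(w + 4)) - 799/(900*(w + 2)) + 8/(15*(w + 2)**2) + 188/(175*(w - 3)) - 203/(144*(w - 4)).
Integrate each term; A/(w−a) gives A·log|w−a|; A/(w−a)² gives −A/(w−a).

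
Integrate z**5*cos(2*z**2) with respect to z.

Let u = z², du = 2z dz; rewrite as (1/2)∫ u^2·cos(2u) du.
Now integrate by parts 2 times.

z**4*sin(2*z**2)/4 + z**2*cos(2*z**2)/4 - sin(2*z**2)/8 + C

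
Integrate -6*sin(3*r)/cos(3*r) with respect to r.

Let u = cos(3*r), so du = (-3*sin(3*r)) dr.
Rewriting, the integral becomes 2·∫ 1/u du = 2·log(u).
Substituting back, u = cos(3*r).

2*log(cos(3*r)) + C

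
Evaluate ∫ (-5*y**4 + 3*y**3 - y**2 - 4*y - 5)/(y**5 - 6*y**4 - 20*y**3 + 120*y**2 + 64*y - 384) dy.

-5897*log(y - 6)/640 + 375*log(y - 4)/64 - 73*log(y - 2)/192 + 35*log(y + 2)/128 - 1477*log(y + 4)/960 + C

Factor the denominator: (y - 6)*(y - 4)*(y - 2)*(y + 2)*(y + 4).
Partial-fraction decomposition: -1477/(960*(y + 4)) + 35/(128*(y + 2)) - 73/(192*(y - 2)) + 375/(64*(y - 4)) - 5897/(640*(y - 6)).
Integrate each term: A/(y−a) contributes A·log|y−a|.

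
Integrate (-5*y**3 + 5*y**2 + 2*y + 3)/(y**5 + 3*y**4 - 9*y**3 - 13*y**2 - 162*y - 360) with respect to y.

-229*log(y - 4)/1350 - 59*log(y + 2)/234 + 743*log(y + 5)/918 - 4283*log(y**2 + 9)/22100 - 2869*atan(y/3)/11050 + C

Factor the denominator: (y - 4)*(y + 2)*(y + 5)*(y**2 + 9).
Partial-fraction decomposition: -(4283*y + 8607)/(11050*(y**2 + 9)) + 743/(918*(y + 5)) - 59/(234*(y + 2)) - 229/(1350*(y - 4)).
Integrate each term; A/(y−a) gives A·log|y−a|; the (By+D)/(y²+p²) term gives a log and an atan.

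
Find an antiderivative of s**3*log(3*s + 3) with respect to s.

Use integration by parts with u = log(3*s + 3), dv = s**3 ds.
Then du = 3/(3*s + 3) ds and v = s**4/4.

s**4*log(3*s + 3)/4 - s**4/16 + s**3/12 - s**2/8 + s/4 - log(s + 1)/4 + C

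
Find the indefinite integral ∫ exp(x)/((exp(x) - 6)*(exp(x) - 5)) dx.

Let u = e^x, du = e^x dx.
The integral becomes ∫ du/((u-6)(u-5)); decompose into partial fractions.

log(exp(x) - 6) - log(exp(x) - 5) + C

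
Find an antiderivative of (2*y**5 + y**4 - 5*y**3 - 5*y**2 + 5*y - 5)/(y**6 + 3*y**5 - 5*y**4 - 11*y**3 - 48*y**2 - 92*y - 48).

397*log(y - 3)/1456 - 151*log(y + 1)/3600 + 1577*log(y + 4)/1260 + 673*log(y**2 + 4)/2600 - 337*atan(y/2)/650 - 11/(60*y + 60) + C

Factor the denominator: (y - 3)*(y + 1)**2*(y + 4)*(y**2 + 4).
Partial-fraction decomposition: (673*y - 1348)/(1300*(y**2 + 4)) + 1577/(1260*(y + 4)) - 151/(3600*(y + 1)) + 11/(60*(y + 1)**2) + 397/(1456*(y - 3)).
Integrate each term; A/(y−a) gives A·log|y−a|; the (By+D)/(y²+p²) term gives a log and an atan.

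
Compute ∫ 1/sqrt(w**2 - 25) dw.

Substitute w = 5·sec(θ), so dw = 5·sec(θ)*tan(θ) dθ and the radical becomes sqrt(w**2 - 25) = 5·tan(θ) by the Pythagorean identity.
Integrate the resulting trig expression in θ, then back-substitute sec(θ) = w/5, tan(θ) = sqrt(w**2 - 25)/5 (absorbing any constant into C).

log(w + sqrt(w**2 - 25)) + C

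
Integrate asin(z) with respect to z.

z*asin(z) + sqrt(-z**2 + 1) + C

Use integration by parts with u = arcsin(z), dv = dz.
Then du = 1/sqrt(-z**2 + 1) dz.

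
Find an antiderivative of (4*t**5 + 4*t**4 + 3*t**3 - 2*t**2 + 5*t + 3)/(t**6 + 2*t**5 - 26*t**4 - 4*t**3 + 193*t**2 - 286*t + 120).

1377*log(t - 3)/224 - 221*log(t - 2)/42 + 979*log(t - 1)/900 - 3313*log(t + 4)/1050 + 10447*log(t + 5)/2016 - 17/(60*t - 60) + C

Factor the denominator: (t - 3)*(t - 2)*(t - 1)**2*(t + 4)*(t + 5).
Partial-fraction decomposition: 10447/(2016*(t + 5)) - 3313/(1050*(t + 4)) + 979/(900*(t - 1)) + 17/(60*(t - 1)**2) - 221/(42*(t - 2)) + 1377/(224*(t - 3)).
Integrate each term; A/(t−a) gives A·log|t−a|; A/(t−a)² gives −A/(t−a).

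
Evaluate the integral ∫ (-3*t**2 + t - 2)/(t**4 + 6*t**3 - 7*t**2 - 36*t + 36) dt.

-3*log(t - 2)/10 + log(t - 1)/7 - 8*log(t + 3)/15 + 29*log(t + 6)/42 + C

Factor the denominator: (t - 2)*(t - 1)*(t + 3)*(t + 6).
Partial-fraction decomposition: 29/(42*(t + 6)) - 8/(15*(t + 3)) + 1/(7*(t - 1)) - 3/(10*(t - 2)).
Integrate each term: A/(t−a) contributes A·log|t−a|.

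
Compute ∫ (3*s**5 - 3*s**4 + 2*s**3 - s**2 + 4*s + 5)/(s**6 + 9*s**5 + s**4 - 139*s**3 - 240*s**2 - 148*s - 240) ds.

Factor the denominator: (s - 4)*(s + 2)*(s + 5)*(s + 6)*(s**2 + 1).
Partial-fraction decomposition: -(362*s + 751)/(40885*(s**2 + 1)) + 27703/(1480*(s + 6)) - 5770/(351*(s + 5)) + 167/(360*(s + 2)) + 2437/(9180*(s - 4)).
Integrate each term; A/(s−a) gives A·log|s−a|; the (Bs+D)/(s²+p²) term gives a log and an atan.

2437*log(s - 4)/9180 + 167*log(s + 2)/360 - 5770*log(s + 5)/351 + 27703*log(s + 6)/1480 - 181*log(s**2 + 1)/40885 - 751*atan(s)/40885 + C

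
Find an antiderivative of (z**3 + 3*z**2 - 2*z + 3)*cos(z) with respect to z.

Use integration by parts with u = z**3 + 3*z**2 - 2*z + 3, dv = cos(z) dz, so v = sin(z).
Apply parts 3 times (tabular method): alternate signs, differentiate u down to 0, integrate dv up.

z**3*sin(z) + 3*z**2*sin(z) + 3*z**2*cos(z) - 8*z*sin(z) + 6*z*cos(z) - 3*sin(z) - 8*cos(z) + C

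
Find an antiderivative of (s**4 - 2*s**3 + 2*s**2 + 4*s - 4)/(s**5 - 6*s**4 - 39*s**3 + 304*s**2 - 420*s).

log(s)/105 + 239*log(s - 6)/78 - 49*log(s - 5)/20 + log(s - 2)/18 + 1051*log(s + 7)/3276 + C

Factor the denominator: s*(s - 6)*(s - 5)*(s - 2)*(s + 7).
Partial-fraction decomposition: 1051/(3276*(s + 7)) + 1/(18*(s - 2)) - 49/(20*(s - 5)) + 239/(78*(s - 6)) + 1/(105*s).
Integrate each term: A/(s−a) contributes A·log|s−a|.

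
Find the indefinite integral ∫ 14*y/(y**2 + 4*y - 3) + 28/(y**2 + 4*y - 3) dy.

7*log(y**2 + 4*y - 3) + C

Let u = y**2 + 4*y - 3, so du = (2*y + 4) dy.
Rewriting, the integral becomes 7·∫ 1/u du = 7·log(u).
Substituting back, u = y**2 + 4*y - 3.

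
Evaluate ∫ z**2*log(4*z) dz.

z**3*(log(z) + 2*log(2))/3 - z**3/9 + C

Use integration by parts with u = log(4*z), dv = z**2 dz.
Then du = 1/z dz and v = z**3/3.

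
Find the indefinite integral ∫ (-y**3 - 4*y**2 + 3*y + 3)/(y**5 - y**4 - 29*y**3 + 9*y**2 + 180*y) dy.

log(y)/60 - 23*log(y - 5)/80 + 17*log(y - 3)/84 + 5*log(y + 3)/48 - log(y + 4)/28 + C

Factor the denominator: y*(y - 5)*(y - 3)*(y + 3)*(y + 4).
Partial-fraction decomposition: -1/(28*(y + 4)) + 5/(48*(y + 3)) + 17/(84*(y - 3)) - 23/(80*(y - 5)) + 1/(60*y).
Integrate each term: A/(y−a) contributes A·log|y−a|.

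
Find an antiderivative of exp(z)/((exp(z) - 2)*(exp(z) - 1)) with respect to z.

log(exp(z) - 2) - log(exp(z) - 1) + C

Let u = e^z, du = e^z dz.
The integral becomes ∫ du/((u-2)(u-1)); decompose into partial fractions.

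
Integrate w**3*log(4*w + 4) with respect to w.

w**4*log(4*w + 4)/4 - w**4/16 + w**3/12 - w**2/8 + w/4 - log(w + 1)/4 + C

Use integration by parts with u = log(4*w + 4), dv = w**3 dw.
Then du = 4/(4*w + 4) dw and v = w**4/4.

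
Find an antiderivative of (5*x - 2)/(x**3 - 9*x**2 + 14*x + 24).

Factor the denominator: (x - 6)*(x - 4)*(x + 1).
Partial-fraction decomposition: -1/(5*(x + 1)) - 9/(5*(x - 4)) + 2/(x - 6).
Integrate each term: A/(x−a) contributes A·log|x−a|.

2*log(x - 6) - 9*log(x - 4)/5 - log(x + 1)/5 + C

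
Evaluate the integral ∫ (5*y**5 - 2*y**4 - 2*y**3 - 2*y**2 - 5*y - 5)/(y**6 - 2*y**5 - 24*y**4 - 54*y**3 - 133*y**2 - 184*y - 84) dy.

78409*log(y - 7)/33920 - 1033*log(y + 1)/3200 + 1331*log(y + 3)/520 + 7779*log(y**2 + 4)/34450 - 15719*atan(y/2)/34450 - 7/(80*y + 80) + C

Factor the denominator: (y - 7)*(y + 1)**2*(y + 3)*(y**2 + 4).
Partial-fraction decomposition: (7779*y - 15719)/(17225*(y**2 + 4)) + 1331/(520*(y + 3)) - 1033/(3200*(y + 1)) + 7/(80*(y + 1)**2) + 78409/(33920*(y - 7)).
Integrate each term; A/(y−a) gives A·log|y−a|; the (By+D)/(y²+p²) term gives a log and an atan.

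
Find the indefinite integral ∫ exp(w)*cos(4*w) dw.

Let I denote the integral. Integrate by parts with u = cos(4*w), dv = exp(w) dw, so v = exp(w): I = exp(w)*cos(4*w) + 4·∫ exp(w)*sin(4*w) dw.
Apply parts again with u = sin(4*w), dv = exp(w) dw: ∫ exp(w)*sin(4*w) dw = exp(w)*sin(4*w) − 4·I. Substituting back brings back I: I = 4*exp(w)*sin(4*w) + exp(w)*cos(4*w) − 16·I.
Solving for I: (1 + 16)·I equals the remaining terms, so I = (1/17)·(4*exp(w)*sin(4*w) + exp(w)*cos(4*w)).

4*exp(w)*sin(4*w)/17 + exp(w)*cos(4*w)/17 + C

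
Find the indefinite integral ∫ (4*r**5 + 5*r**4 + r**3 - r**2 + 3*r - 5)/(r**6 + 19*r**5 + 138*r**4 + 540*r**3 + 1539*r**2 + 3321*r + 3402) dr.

5081*log(r + 3)/864 - 24899*log(r + 6)/405 + 55641*log(r + 7)/928 - 16901*log(r**2 + 9)/93960 + 5177*atan(r/3)/46980 + 617/(216*r + 648) + C

Factor the denominator: (r + 3)**2*(r + 6)*(r + 7)*(r**2 + 9).
Partial-fraction decomposition: -(16901*r - 15531)/(46980*(r**2 + 9)) + 55641/(928*(r + 7)) - 24899/(405*(r + 6)) + 5081/(864*(r + 3)) - 617/(216*(r + 3)**2).
Integrate each term; A/(r−a) gives A·log|r−a|; the (Br+D)/(r²+p²) term gives a log and an atan.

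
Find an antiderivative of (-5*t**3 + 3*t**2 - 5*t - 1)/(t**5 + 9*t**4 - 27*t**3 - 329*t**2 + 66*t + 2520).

-8*log(t - 5)/33 + 31*log(t - 3)/315 + 43*log(t + 4)/42 - 1217*log(t + 6)/198 + 79*log(t + 7)/15 + C

Factor the denominator: (t - 5)*(t - 3)*(t + 4)*(t + 6)*(t + 7).
Partial-fraction decomposition: 79/(15*(t + 7)) - 1217/(198*(t + 6)) + 43/(42*(t + 4)) + 31/(315*(t - 3)) - 8/(33*(t - 5)).
Integrate each term: A/(t−a) contributes A·log|t−a|.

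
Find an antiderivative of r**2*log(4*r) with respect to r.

Use integration by parts with u = log(4*r), dv = r**2 dr.
Then du = 1/r dr and v = r**3/3.

r**3*(log(r) + 2*log(2))/3 - r**3/9 + C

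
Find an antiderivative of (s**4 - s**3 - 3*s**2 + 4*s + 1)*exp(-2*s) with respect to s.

Use integration by parts with u = s**4 - s**3 - 3*s**2 + 4*s + 1, dv = exp(-2*s) ds, so v = -exp(-2*s)/2.
Apply parts 4 times (tabular method): alternate signs, differentiate u down to 0, integrate dv up.

(-4*s**4 - 4*s**3 + 6*s**2 - 10*s - 9)*exp(-2*s)/8 + C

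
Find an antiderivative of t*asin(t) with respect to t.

t**2*asin(t)/2 + t*sqrt(-t**2 + 1)/4 - asin(t)/4 + C

Use integration by parts with u = arcsin(t), dv = t dt.
Then du = 1/sqrt(-t**2 + 1) dt.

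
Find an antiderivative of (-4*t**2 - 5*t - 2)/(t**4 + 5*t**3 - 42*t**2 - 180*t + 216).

Factor the denominator: (t - 6)*(t - 1)*(t + 6)**2.
Partial-fraction decomposition: 88/(441*(t + 6)) - 29/(21*(t + 6)**2) + 11/(245*(t - 1)) - 11/(45*(t - 6)).
Integrate each term; A/(t−a) gives A·log|t−a|; A/(t−a)² gives −A/(t−a).

-11*log(t - 6)/45 + 11*log(t - 1)/245 + 88*log(t + 6)/441 + 29/(21*t + 126) + C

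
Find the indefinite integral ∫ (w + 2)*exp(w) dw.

Use integration by parts with u = w + 2, dv = exp(w) dw, so v = exp(w).
Apply parts 1 times (tabular method): alternate signs, differentiate u down to 0, integrate dv up.

(w + 1)*exp(w) + C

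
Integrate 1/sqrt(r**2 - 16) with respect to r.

log(r + sqrt(r**2 - 16)) + C

Substitute r = 4·sec(θ), so dr = 4·sec(θ)*tan(θ) dθ and the radical becomes sqrt(r**2 - 16) = 4·tan(θ) by the Pythagorean identity.
Integrate the resulting trig expression in θ, then back-substitute sec(θ) = r/4, tan(θ) = sqrt(r**2 - 16)/4 (absorbing any constant into C).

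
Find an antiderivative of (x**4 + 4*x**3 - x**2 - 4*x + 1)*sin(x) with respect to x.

-x**4*cos(x) + 4*x**3*sin(x) - 4*x**3*cos(x) + 12*x**2*sin(x) + 13*x**2*cos(x) - 26*x*sin(x) + 28*x*cos(x) - 28*sin(x) - 27*cos(x) + C

Use integration by parts with u = x**4 + 4*x**3 - x**2 - 4*x + 1, dv = sin(x) dx, so v = -cos(x).
Apply parts 4 times (tabular method): alternate signs, differentiate u down to 0, integrate dv up.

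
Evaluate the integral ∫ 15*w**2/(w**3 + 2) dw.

Let u = w**3 + 2, so du = (3*w**2) dw.
Rewriting, the integral becomes 5·∫ 1/u du = 5·log(u).
Substituting back, u = w**3 + 2.

5*log(w**3 + 2) + C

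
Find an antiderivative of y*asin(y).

y**2*asin(y)/2 + y*sqrt(-y**2 + 1)/4 - asin(y)/4 + C

Use integration by parts with u = arcsin(y), dv = y dy.
Then du = 1/sqrt(-y**2 + 1) dy.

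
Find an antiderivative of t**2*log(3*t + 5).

Use integration by parts with u = log(3*t + 5), dv = t**2 dt.
Then du = 3/(3*t + 5) dt and v = t**3/3.

t**3*log(3*t + 5)/3 - t**3/9 + 5*t**2/18 - 25*t/27 + 125*log(3*t + 5)/81 + C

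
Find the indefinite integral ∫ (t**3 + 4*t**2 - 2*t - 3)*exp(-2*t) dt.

(-4*t**3 - 22*t**2 - 14*t + 5)*exp(-2*t)/8 + C

Use integration by parts with u = t**3 + 4*t**2 - 2*t - 3, dv = exp(-2*t) dt, so v = -exp(-2*t)/2.
Apply parts 3 times (tabular method): alternate signs, differentiate u down to 0, integrate dv up.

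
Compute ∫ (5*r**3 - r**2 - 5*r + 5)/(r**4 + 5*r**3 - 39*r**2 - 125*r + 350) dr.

29*log(r - 5)/18 - 31*log(r - 2)/189 - 31*log(r + 5)/7 + 431*log(r + 7)/54 + C

Factor the denominator: (r - 5)*(r - 2)*(r + 5)*(r + 7).
Partial-fraction decomposition: 431/(54*(r + 7)) - 31/(7*(r + 5)) - 31/(189*(r - 2)) + 29/(18*(r - 5)).
Integrate each term: A/(r−a) contributes A·log|r−a|.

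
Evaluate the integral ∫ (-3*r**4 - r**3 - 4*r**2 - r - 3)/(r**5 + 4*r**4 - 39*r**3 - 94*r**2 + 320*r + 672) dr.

Factor the denominator: (r - 4)**2*(r + 2)*(r + 3)*(r + 7).
Partial-fraction decomposition: -1763/(605*(r + 7)) + 9/(7*(r + 3)) - 19/(60*(r + 2)) - 10723/(10164*(r - 4)) - 43/(22*(r - 4)**2).
Integrate each term; A/(r−a) gives A·log|r−a|; A/(r−a)² gives −A/(r−a).

-10723*log(r - 4)/10164 - 19*log(r + 2)/60 + 9*log(r + 3)/7 - 1763*log(r + 7)/605 + 43/(22*r - 88) + C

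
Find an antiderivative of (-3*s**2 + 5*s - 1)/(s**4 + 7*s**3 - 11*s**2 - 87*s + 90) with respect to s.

-13*log(s - 3)/144 - log(s - 1)/84 - 101*log(s + 5)/48 + 139*log(s + 6)/63 + C

Factor the denominator: (s - 3)*(s - 1)*(s + 5)*(s + 6).
Partial-fraction decomposition: 139/(63*(s + 6)) - 101/(48*(s + 5)) - 1/(84*(s - 1)) - 13/(144*(s - 3)).
Integrate each term: A/(s−a) contributes A·log|s−a|.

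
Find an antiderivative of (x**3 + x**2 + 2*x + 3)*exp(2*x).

Use integration by parts with u = x**3 + x**2 + 2*x + 3, dv = exp(2*x) dx, so v = exp(2*x)/2.
Apply parts 3 times (tabular method): alternate signs, differentiate u down to 0, integrate dv up.

(4*x**3 - 2*x**2 + 10*x + 7)*exp(2*x)/8 + C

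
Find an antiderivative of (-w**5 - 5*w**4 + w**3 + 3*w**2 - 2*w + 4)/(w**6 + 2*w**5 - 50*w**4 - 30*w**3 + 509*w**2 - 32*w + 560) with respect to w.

-757*log(w - 5)/351 + 549*log(w - 4)/374 - 65*log(w + 4)/918 - 578*log(w + 7)/2475 - 19*log(w**2 + 1)/5525 - 2*atan(w)/325 + C

Factor the denominator: (w - 5)*(w - 4)*(w + 4)*(w + 7)*(w**2 + 1).
Partial-fraction decomposition: -2*(19*w + 17)/(5525*(w**2 + 1)) - 578/(2475*(w + 7)) - 65/(918*(w + 4)) + 549/(374*(w - 4)) - 757/(351*(w - 5)).
Integrate each term; A/(w−a) gives A·log|w−a|; the (Bw+D)/(w²+p²) term gives a log and an atan.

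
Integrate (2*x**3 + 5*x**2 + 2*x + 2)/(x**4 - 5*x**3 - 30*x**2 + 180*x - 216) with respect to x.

313*log(x - 6)/72 - 107*log(x - 3)/27 + 21*log(x - 2)/16 + 131*log(x + 6)/432 + C

Factor the denominator: (x - 6)*(x - 3)*(x - 2)*(x + 6).
Partial-fraction decomposition: 131/(432*(x + 6)) + 21/(16*(x - 2)) - 107/(27*(x - 3)) + 313/(72*(x - 6)).
Integrate each term: A/(x−a) contributes A·log|x−a|.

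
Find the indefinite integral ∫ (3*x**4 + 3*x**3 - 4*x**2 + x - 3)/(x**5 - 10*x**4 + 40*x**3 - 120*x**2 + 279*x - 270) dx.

538*log(x - 5)/51 - 8*log(x - 3) + 55*log(x - 2)/39 - 106*log(x**2 + 9)/221 + 317*atan(x/3)/663 + C

Factor the denominator: (x - 5)*(x - 3)*(x - 2)*(x**2 + 9).
Partial-fraction decomposition: -(212*x - 317)/(221*(x**2 + 9)) + 55/(39*(x - 2)) - 8/(x - 3) + 538/(51*(x - 5)).
Integrate each term; A/(x−a) gives A·log|x−a|; the (Bx+D)/(x²+p²) term gives a log and an atan.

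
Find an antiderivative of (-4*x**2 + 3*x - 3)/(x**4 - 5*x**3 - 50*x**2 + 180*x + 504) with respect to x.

-178*log(x - 7)/117 + 43*log(x - 6)/32 - 25*log(x + 2)/288 + 55*log(x + 6)/208 + C

Factor the denominator: (x - 7)*(x - 6)*(x + 2)*(x + 6).
Partial-fraction decomposition: 55/(208*(x + 6)) - 25/(288*(x + 2)) + 43/(32*(x - 6)) - 178/(117*(x - 7)).
Integrate each term: A/(x−a) contributes A·log|x−a|.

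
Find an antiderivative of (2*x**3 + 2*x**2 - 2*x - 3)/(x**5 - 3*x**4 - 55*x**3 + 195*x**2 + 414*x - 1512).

Factor the denominator: (x - 6)*(x - 4)*(x - 3)*(x + 3)*(x + 7).
Partial-fraction decomposition: -577/(5720*(x + 7)) + 11/(504*(x + 3)) + 7/(20*(x - 3)) - 149/(154*(x - 4)) + 163/(234*(x - 6)).
Integrate each term: A/(x−a) contributes A·log|x−a|.

163*log(x - 6)/234 - 149*log(x - 4)/154 + 7*log(x - 3)/20 + 11*log(x + 3)/504 - 577*log(x + 7)/5720 + C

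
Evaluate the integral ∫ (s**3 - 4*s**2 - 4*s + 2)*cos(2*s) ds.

Use integration by parts with u = s**3 - 4*s**2 - 4*s + 2, dv = cos(2*s) ds, so v = sin(2*s)/2.
Apply parts 3 times (tabular method): alternate signs, differentiate u down to 0, integrate dv up.

s**3*sin(2*s)/2 - 2*s**2*sin(2*s) + 3*s**2*cos(2*s)/4 - 11*s*sin(2*s)/4 - 2*s*cos(2*s) + 2*sin(2*s) - 11*cos(2*s)/8 + C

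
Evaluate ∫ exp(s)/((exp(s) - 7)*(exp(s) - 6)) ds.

log(exp(s) - 7) - log(exp(s) - 6) + C

Let u = e^s, du = e^s ds.
The integral becomes ∫ du/((u-6)(u-7)); decompose into partial fractions.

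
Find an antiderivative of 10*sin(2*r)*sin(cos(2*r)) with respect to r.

5*cos(cos(2*r)) + C

Let u = cos(2*r), so du = (-2*sin(2*r)) dr.
Rewriting, the integral becomes -5·∫ sin(u) du = -5·-cos(u).
Substituting back, u = cos(2*r).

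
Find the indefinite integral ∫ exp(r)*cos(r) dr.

Let I denote the integral. Integrate by parts with u = cos(r), dv = exp(r) dr, so v = exp(r): I = exp(r)*cos(r) + ∫ exp(r)*sin(r) dr.
Apply parts again with u = sin(r), dv = exp(r) dr: ∫ exp(r)*sin(r) dr = exp(r)*sin(r) − I. Substituting back brings back I: I = exp(r)*sin(r) + exp(r)*cos(r) − I.
Solving for I: (1 + 1)·I equals the remaining terms, so I = (1/2)·(exp(r)*sin(r) + exp(r)*cos(r)).

exp(r)*sin(r)/2 + exp(r)*cos(r)/2 + C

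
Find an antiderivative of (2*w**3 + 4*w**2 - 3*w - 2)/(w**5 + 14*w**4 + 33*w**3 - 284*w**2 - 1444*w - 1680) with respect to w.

37*log(w - 5)/924 - log(w + 2)/70 - log(w + 4)/2 + 34*log(w + 6)/11 - 157*log(w + 7)/60 + C

Factor the denominator: (w - 5)*(w + 2)*(w + 4)*(w + 6)*(w + 7).
Partial-fraction decomposition: -157/(60*(w + 7)) + 34/(11*(w + 6)) - 1/(2*(w + 4)) - 1/(70*(w + 2)) + 37/(924*(w - 5)).
Integrate each term: A/(w−a) contributes A·log|w−a|.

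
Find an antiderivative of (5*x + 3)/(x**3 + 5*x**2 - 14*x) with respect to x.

-3*log(x)/14 + 13*log(x - 2)/18 - 32*log(x + 7)/63 + C

Factor the denominator: x*(x - 2)*(x + 7).
Partial-fraction decomposition: -32/(63*(x + 7)) + 13/(18*(x - 2)) - 3/(14*x).
Integrate each term: A/(x−a) contributes A·log|x−a|.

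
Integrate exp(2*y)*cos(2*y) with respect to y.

exp(2*y)*sin(2*y)/4 + exp(2*y)*cos(2*y)/4 + C

Let I denote the integral. Integrate by parts with u = cos(2*y), dv = exp(2*y) dy, so v = exp(2*y)/2: I = exp(2*y)*cos(2*y)/2 + ∫ exp(2*y)*sin(2*y) dy.
Apply parts again with u = sin(2*y), dv = exp(2*y) dy: ∫ exp(2*y)*sin(2*y) dy = exp(2*y)*sin(2*y)/2 − I. Substituting back brings back I: I = exp(2*y)*sin(2*y)/2 + exp(2*y)*cos(2*y)/2 − I.
Solving for I: (1 + 1)·I equals the remaining terms, so I = (1/2)·(exp(2*y)*sin(2*y)/2 + exp(2*y)*cos(2*y)/2).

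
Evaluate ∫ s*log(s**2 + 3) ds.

Let u = s**2 + 3, so du = (2*s) ds.
The integral becomes (1/2)·∫ log(u) du; integrate by parts with u′=log(u), dv′=du.

s**2*log(s**2 + 3)/2 - s**2/2 + 3*log(s**2 + 3)/2 + C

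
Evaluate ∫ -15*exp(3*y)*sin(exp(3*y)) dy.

Let u = exp(3*y), so du = (3*exp(3*y)) dy.
Rewriting, the integral becomes -5·∫ sin(u) du = -5·-cos(u).
Substituting back, u = exp(3*y).

5*cos(exp(3*y)) + C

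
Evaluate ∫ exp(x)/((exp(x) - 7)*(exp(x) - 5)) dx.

Let u = e^x, du = e^x dx.
The integral becomes ∫ du/((u-5)(u-7)); decompose into partial fractions.

log(exp(x) - 7)/2 - log(exp(x) - 5)/2 + C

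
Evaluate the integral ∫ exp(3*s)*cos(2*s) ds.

Let I denote the integral. Integrate by parts with u = cos(2*s), dv = exp(3*s) ds, so v = exp(3*s)/3: I = exp(3*s)*cos(2*s)/3 + (2/3)·∫ exp(3*s)*sin(2*s) ds.
Apply parts again with u = sin(2*s), dv = exp(3*s) ds: ∫ exp(3*s)*sin(2*s) ds = exp(3*s)*sin(2*s)/3 − (2/3)·I. Substituting back brings back I: I = 2*exp(3*s)*sin(2*s)/9 + exp(3*s)*cos(2*s)/3 − (4/9)·I.
Solving for I: (1 + 4/9)·I equals the remaining terms, so I = (9/13)·(2*exp(3*s)*sin(2*s)/9 + exp(3*s)*cos(2*s)/3).

2*exp(3*s)*sin(2*s)/13 + 3*exp(3*s)*cos(2*s)/13 + C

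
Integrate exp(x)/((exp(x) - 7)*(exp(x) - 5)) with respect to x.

Let u = e^x, du = e^x dx.
The integral becomes ∫ du/((u-7)(u-5)); decompose into partial fractions.

log(exp(x) - 7)/2 - log(exp(x) - 5)/2 + C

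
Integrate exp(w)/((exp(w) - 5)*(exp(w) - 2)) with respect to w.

log(exp(w) - 5)/3 - log(exp(w) - 2)/3 + C

Let u = e^w, du = e^w dw.
The integral becomes ∫ du/((u-2)(u-5)); decompose into partial fractions.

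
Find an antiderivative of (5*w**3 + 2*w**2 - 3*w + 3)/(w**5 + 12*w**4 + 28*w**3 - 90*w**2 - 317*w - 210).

147*log(w - 3)/1600 - log(w + 1)/32 - 23*log(w + 2)/75 + 557*log(w + 5)/192 - 531*log(w + 7)/200 + C

Factor the denominator: (w - 3)*(w + 1)*(w + 2)*(w + 5)*(w + 7).
Partial-fraction decomposition: -531/(200*(w + 7)) + 557/(192*(w + 5)) - 23/(75*(w + 2)) - 1/(32*(w + 1)) + 147/(1600*(w - 3)).
Integrate each term: A/(w−a) contributes A·log|w−a|.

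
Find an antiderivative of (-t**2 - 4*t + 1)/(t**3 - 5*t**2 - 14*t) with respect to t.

Factor the denominator: t*(t - 7)*(t + 2).
Partial-fraction decomposition: 5/(18*(t + 2)) - 76/(63*(t - 7)) - 1/(14*t).
Integrate each term: A/(t−a) contributes A·log|t−a|.

-log(t)/14 - 76*log(t - 7)/63 + 5*log(t + 2)/18 + C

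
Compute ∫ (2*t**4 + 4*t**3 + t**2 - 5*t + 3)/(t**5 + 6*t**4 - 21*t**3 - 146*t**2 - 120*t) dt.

-log(t)/40 + 1753*log(t - 5)/2970 + 7*log(t + 1)/90 - 295*log(t + 4)/216 + 599*log(t + 6)/220 + C

Factor the denominator: t*(t - 5)*(t + 1)*(t + 4)*(t + 6).
Partial-fraction decomposition: 599/(220*(t + 6)) - 295/(216*(t + 4)) + 7/(90*(t + 1)) + 1753/(2970*(t - 5)) - 1/(40*t).
Integrate each term: A/(t−a) contributes A·log|t−a|.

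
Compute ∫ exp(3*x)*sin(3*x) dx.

exp(3*x)*sin(3*x)/6 - exp(3*x)*cos(3*x)/6 + C

Let I denote the integral. Integrate by parts with u = sin(3*x), dv = exp(3*x) dx, so v = exp(3*x)/3: I = exp(3*x)*sin(3*x)/3 − ∫ exp(3*x)*cos(3*x) dx.
Apply parts again with u = cos(3*x), dv = exp(3*x) dx: ∫ exp(3*x)*cos(3*x) dx = exp(3*x)*cos(3*x)/3 + I. Substituting back brings back I: I = exp(3*x)*sin(3*x)/3 - exp(3*x)*cos(3*x)/3 − I.
Solving for I: (1 + 1)·I equals the remaining terms, so I = (1/2)·(exp(3*x)*sin(3*x)/3 - exp(3*x)*cos(3*x)/3).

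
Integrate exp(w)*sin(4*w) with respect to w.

exp(w)*sin(4*w)/17 - 4*exp(w)*cos(4*w)/17 + C

Let I denote the integral. Integrate by parts with u = sin(4*w), dv = exp(w) dw, so v = exp(w): I = exp(w)*sin(4*w) − 4·∫ exp(w)*cos(4*w) dw.
Apply parts again with u = cos(4*w), dv = exp(w) dw: ∫ exp(w)*cos(4*w) dw = exp(w)*cos(4*w) + 4·I. Substituting back brings back I: I = exp(w)*sin(4*w) - 4*exp(w)*cos(4*w) − 16·I.
Solving for I: (1 + 16)·I equals the remaining terms, so I = (1/17)·(exp(w)*sin(4*w) - 4*exp(w)*cos(4*w)).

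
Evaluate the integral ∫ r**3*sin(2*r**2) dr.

Let u = r², du = 2r dr; rewrite as (1/2)∫ u^1·sin(2u) du.
Now integrate by parts 1 time.

-r**2*cos(2*r**2)/4 + sin(2*r**2)/8 + C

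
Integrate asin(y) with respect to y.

Use integration by parts with u = arcsin(y), dv = dy.
Then du = 1/sqrt(-y**2 + 1) dy.

y*asin(y) + sqrt(-y**2 + 1) + C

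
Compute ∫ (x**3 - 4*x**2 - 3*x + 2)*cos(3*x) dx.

Use integration by parts with u = x**3 - 4*x**2 - 3*x + 2, dv = cos(3*x) dx, so v = sin(3*x)/3.
Apply parts 3 times (tabular method): alternate signs, differentiate u down to 0, integrate dv up.

x**3*sin(3*x)/3 - 4*x**2*sin(3*x)/3 + x**2*cos(3*x)/3 - 11*x*sin(3*x)/9 - 8*x*cos(3*x)/9 + 26*sin(3*x)/27 - 11*cos(3*x)/27 + C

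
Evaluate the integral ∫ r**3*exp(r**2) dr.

Let u = r², du = 2r dr; rewrite as (1/2)∫ u^1·exp(1u) du.
Now integrate by parts 1 time.

(r**2 - 1)*exp(r**2)/2 + C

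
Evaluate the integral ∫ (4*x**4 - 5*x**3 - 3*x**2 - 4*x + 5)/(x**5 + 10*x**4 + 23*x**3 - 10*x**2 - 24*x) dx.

-5*log(x)/24 - 3*log(x - 1)/70 + log(x + 1)/2 - 439*log(x + 4)/40 + 1237*log(x + 6)/84 + C

Factor the denominator: x*(x - 1)*(x + 1)*(x + 4)*(x + 6).
Partial-fraction decomposition: 1237/(84*(x + 6)) - 439/(40*(x + 4)) + 1/(2*(x + 1)) - 3/(70*(x - 1)) - 5/(24*x).
Integrate each term: A/(x−a) contributes A·log|x−a|.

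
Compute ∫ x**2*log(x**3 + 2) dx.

x**3*log(x**3 + 2)/3 - x**3/3 + 2*log(x**3 + 2)/3 + C

Let u = x**3 + 2, so du = (3*x**2) dx.
The integral becomes (1/3)·∫ log(u) du; integrate by parts with u′=log(u), dv′=du.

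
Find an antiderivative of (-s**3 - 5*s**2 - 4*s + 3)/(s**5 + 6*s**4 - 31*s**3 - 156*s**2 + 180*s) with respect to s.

Factor the denominator: s*(s - 5)*(s - 1)*(s + 6)**2.
Partial-fraction decomposition: 589/(10164*(s + 6)) - 3/(22*(s + 6)**2) + 1/(28*(s - 1)) - 267/(2420*(s - 5)) + 1/(60*s).
Integrate each term; A/(s−a) gives A·log|s−a|; A/(s−a)² gives −A/(s−a).

log(s)/60 - 267*log(s - 5)/2420 + log(s - 1)/28 + 589*log(s + 6)/10164 + 3/(22*s + 132) + C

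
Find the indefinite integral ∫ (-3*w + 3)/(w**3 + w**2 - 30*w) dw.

-log(w)/10 - 12*log(w - 5)/55 + 7*log(w + 6)/22 + C

Factor the denominator: w*(w - 5)*(w + 6).
Partial-fraction decomposition: 7/(22*(w + 6)) - 12/(55*(w - 5)) - 1/(10*w).
Integrate each term: A/(w−a) contributes A·log|w−a|.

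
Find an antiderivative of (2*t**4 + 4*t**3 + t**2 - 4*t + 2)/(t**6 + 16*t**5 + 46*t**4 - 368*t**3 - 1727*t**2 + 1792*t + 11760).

Factor the denominator: (t - 4)*(t - 3)*(t + 4)*(t + 5)*(t + 7)**2.
Partial-fraction decomposition: 21301/(9900*(t + 7)) + 319/(60*(t + 7)**2) - 797/(288*(t + 5)) + 145/(252*(t + 4)) - 269/(5600*(t - 3)) + 35/(396*(t - 4)).
Integrate each term; A/(t−a) gives A·log|t−a|; A/(t−a)² gives −A/(t−a).

35*log(t - 4)/396 - 269*log(t - 3)/5600 + 145*log(t + 4)/252 - 797*log(t + 5)/288 + 21301*log(t + 7)/9900 - 319/(60*t + 420) + C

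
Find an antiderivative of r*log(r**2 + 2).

Let u = r**2 + 2, so du = (2*r) dr.
The integral becomes (1/2)·∫ log(u) du; integrate by parts with u′=log(u), dv′=du.

r**2*log(r**2 + 2)/2 - r**2/2 + log(r**2 + 2) + C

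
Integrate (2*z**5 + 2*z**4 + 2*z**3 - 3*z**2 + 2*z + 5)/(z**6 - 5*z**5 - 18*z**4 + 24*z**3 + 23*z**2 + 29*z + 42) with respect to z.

Factor the denominator: (z - 7)*(z - 2)*(z + 1)*(z + 3)*(z**2 + 1).
Partial-fraction decomposition: -(27*z - 86)/(625*(z**2 + 1)) + 203/(500*(z + 3)) - 1/(48*(z + 1)) - 109/(375*(z - 2)) + 19487/(10000*(z - 7)).
Integrate each term; A/(z−a) gives A·log|z−a|; the (Bz+D)/(z²+p²) term gives a log and an atan.

19487*log(z - 7)/10000 - 109*log(z - 2)/375 - log(z + 1)/48 + 203*log(z + 3)/500 - 27*log(z**2 + 1)/1250 + 86*atan(z)/625 + C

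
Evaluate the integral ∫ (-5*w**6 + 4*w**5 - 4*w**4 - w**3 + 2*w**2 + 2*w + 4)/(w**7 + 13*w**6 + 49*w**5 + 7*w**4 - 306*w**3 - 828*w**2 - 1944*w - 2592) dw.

Factor the denominator: (w - 3)*(w + 3)**2*(w + 4)*(w + 6)*(w**2 + 4).
Partial-fraction decomposition: 7*(10*w - 17)/(845*(w**2 + 4)) - 33661/(810*(w + 6)) + 911/(10*(w + 4)) - 248795/(4563*(w + 3)) + 2449/(117*(w + 3)**2) - 107/(1053*(w - 3)).
Integrate each term; A/(w−a) gives A·log|w−a|; the (Bw+D)/(w²+p²) term gives a log and an atan.

-107*log(w - 3)/1053 - 248795*log(w + 3)/4563 + 911*log(w + 4)/10 - 33661*log(w + 6)/810 + 7*log(w**2 + 4)/169 - 119*atan(w/2)/1690 - 2449/(117*w + 351) + C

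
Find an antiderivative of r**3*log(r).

Use integration by parts with u = log(r), dv = r**3 dr.
Then du = 1/r dr and v = r**4/4.

r**4*log(r)/4 - r**4/16 + C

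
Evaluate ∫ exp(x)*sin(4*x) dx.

exp(x)*sin(4*x)/17 - 4*exp(x)*cos(4*x)/17 + C

Let I denote the integral. Integrate by parts with u = sin(4*x), dv = exp(x) dx, so v = exp(x): I = exp(x)*sin(4*x) − 4·∫ exp(x)*cos(4*x) dx.
Apply parts again with u = cos(4*x), dv = exp(x) dx: ∫ exp(x)*cos(4*x) dx = exp(x)*cos(4*x) + 4·I. Substituting back brings back I: I = exp(x)*sin(4*x) - 4*exp(x)*cos(4*x) − 16·I.
Solving for I: (1 + 16)·I equals the remaining terms, so I = (1/17)·(exp(x)*sin(4*x) - 4*exp(x)*cos(4*x)).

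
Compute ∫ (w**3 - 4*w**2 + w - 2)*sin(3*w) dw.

-w**3*cos(3*w)/3 + w**2*sin(3*w)/3 + 4*w**2*cos(3*w)/3 - 8*w*sin(3*w)/9 - w*cos(3*w)/9 + sin(3*w)/27 + 10*cos(3*w)/27 + C

Use integration by parts with u = w**3 - 4*w**2 + w - 2, dv = sin(3*w) dw, so v = -cos(3*w)/3.
Apply parts 3 times (tabular method): alternate signs, differentiate u down to 0, integrate dv up.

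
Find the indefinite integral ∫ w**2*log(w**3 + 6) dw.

Let u = w**3 + 6, so du = (3*w**2) dw.
The integral becomes (1/3)·∫ log(u) du; integrate by parts with u′=log(u), dv′=du.

w**3*log(w**3 + 6)/3 - w**3/3 + 2*log(w**3 + 6) + C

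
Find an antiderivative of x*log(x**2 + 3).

x**2*log(x**2 + 3)/2 - x**2/2 + 3*log(x**2 + 3)/2 + C

Let u = x**2 + 3, so du = (2*x) dx.
The integral becomes (1/2)·∫ log(u) du; integrate by parts with u′=log(u), dv′=du.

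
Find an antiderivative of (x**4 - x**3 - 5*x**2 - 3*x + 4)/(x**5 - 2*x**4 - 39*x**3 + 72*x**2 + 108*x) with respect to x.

log(x)/27 + 443*log(x - 6)/756 - log(x - 3)/81 - log(x + 1)/35 + 677*log(x + 6)/1620 + C

Factor the denominator: x*(x - 6)*(x - 3)*(x + 1)*(x + 6).
Partial-fraction decomposition: 677/(1620*(x + 6)) - 1/(35*(x + 1)) - 1/(81*(x - 3)) + 443/(756*(x - 6)) + 1/(27*x).
Integrate each term: A/(x−a) contributes A·log|x−a|.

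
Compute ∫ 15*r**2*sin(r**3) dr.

-5*cos(r**3) + C

Let u = r**3, so du = (3*r**2) dr.
Rewriting, the integral becomes 5·∫ sin(u) du = 5·-cos(u).
Substituting back, u = r**3.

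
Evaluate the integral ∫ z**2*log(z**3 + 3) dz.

z**3*log(z**3 + 3)/3 - z**3/3 + log(z**3 + 3) + C

Let u = z**3 + 3, so du = (3*z**2) dz.
The integral becomes (1/3)·∫ log(u) du; integrate by parts with u′=log(u), dv′=du.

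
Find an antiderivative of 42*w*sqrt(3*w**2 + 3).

Let u = 3*w**2 + 3, so du = (6*w) dw.
Rewriting, the integral becomes 7·∫ √u du = 7·(2/3)u^(3/2).
Substituting back, u = 3*w**2 + 3.

14*(3*w**2 + 3)**(3/2)/3 + C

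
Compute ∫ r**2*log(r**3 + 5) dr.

Let u = r**3 + 5, so du = (3*r**2) dr.
The integral becomes (1/3)·∫ log(u) du; integrate by parts with u′=log(u), dv′=du.

r**3*log(r**3 + 5)/3 - r**3/3 + 5*log(r**3 + 5)/3 + C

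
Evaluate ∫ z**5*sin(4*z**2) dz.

Let u = z², du = 2z dz; rewrite as (1/2)∫ u^2·sin(4u) du.
Now integrate by parts 2 times.

-z**4*cos(4*z**2)/8 + z**2*sin(4*z**2)/16 + cos(4*z**2)/64 + C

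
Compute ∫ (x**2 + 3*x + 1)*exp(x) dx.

Use integration by parts with u = x**2 + 3*x + 1, dv = exp(x) dx, so v = exp(x).
Apply parts 2 times (tabular method): alternate signs, differentiate u down to 0, integrate dv up.

(x**2 + x)*exp(x) + C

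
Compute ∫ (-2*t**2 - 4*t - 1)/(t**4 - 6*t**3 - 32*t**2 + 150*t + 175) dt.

-127*log(t - 7)/192 + 71*log(t - 5)/120 + log(t + 1)/192 + 31*log(t + 5)/480 + C

Factor the denominator: (t - 7)*(t - 5)*(t + 1)*(t + 5).
Partial-fraction decomposition: 31/(480*(t + 5)) + 1/(192*(t + 1)) + 71/(120*(t - 5)) - 127/(192*(t - 7)).
Integrate each term: A/(t−a) contributes A·log|t−a|.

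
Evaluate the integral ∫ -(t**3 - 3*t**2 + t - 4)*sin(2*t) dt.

t**3*cos(2*t)/2 - 3*t**2*sin(2*t)/4 - 3*t**2*cos(2*t)/2 + 3*t*sin(2*t)/2 - t*cos(2*t)/4 + sin(2*t)/8 - 5*cos(2*t)/4 + C

Use integration by parts with u = t**3 - 3*t**2 + t - 4, dv = -sin(2*t) dt, so v = cos(2*t)/2.
Apply parts 3 times (tabular method): alternate signs, differentiate u down to 0, integrate dv up.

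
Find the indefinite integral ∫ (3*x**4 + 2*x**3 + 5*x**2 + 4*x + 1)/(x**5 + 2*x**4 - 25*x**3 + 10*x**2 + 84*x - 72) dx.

Factor the denominator: (x - 3)*(x - 2)*(x - 1)*(x + 2)*(x + 6).
Partial-fraction decomposition: 3613/(2016*(x + 6)) - 3/(16*(x + 2)) + 5/(14*(x - 1)) - 93/(32*(x - 2)) + 71/(18*(x - 3)).
Integrate each term: A/(x−a) contributes A·log|x−a|.

71*log(x - 3)/18 - 93*log(x - 2)/32 + 5*log(x - 1)/14 - 3*log(x + 2)/16 + 3613*log(x + 6)/2016 + C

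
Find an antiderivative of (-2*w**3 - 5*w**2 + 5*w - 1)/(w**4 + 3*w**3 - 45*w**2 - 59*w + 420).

-13*log(w - 5)/8 + 17*log(w - 3)/28 + log(w + 4)/7 - 9*log(w + 7)/8 + C

Factor the denominator: (w - 5)*(w - 3)*(w + 4)*(w + 7).
Partial-fraction decomposition: -9/(8*(w + 7)) + 1/(7*(w + 4)) + 17/(28*(w - 3)) - 13/(8*(w - 5)).
Integrate each term: A/(w−a) contributes A·log|w−a|.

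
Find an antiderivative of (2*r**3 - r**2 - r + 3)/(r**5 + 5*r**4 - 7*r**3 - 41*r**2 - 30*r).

-log(r)/10 + 3*log(r - 3)/32 + log(r + 1)/16 + log(r + 2)/2 - 89*log(r + 5)/160 + C

Factor the denominator: r*(r - 3)*(r + 1)*(r + 2)*(r + 5).
Partial-fraction decomposition: -89/(160*(r + 5)) + 1/(2*(r + 2)) + 1/(16*(r + 1)) + 3/(32*(r - 3)) - 1/(10*r).
Integrate each term: A/(r−a) contributes A·log|r−a|.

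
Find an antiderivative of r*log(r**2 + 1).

r**2*log(r**2 + 1)/2 - r**2/2 + log(r**2 + 1)/2 + C

Let u = r**2 + 1, so du = (2*r) dr.
The integral becomes (1/2)·∫ log(u) du; integrate by parts with u′=log(u), dv′=du.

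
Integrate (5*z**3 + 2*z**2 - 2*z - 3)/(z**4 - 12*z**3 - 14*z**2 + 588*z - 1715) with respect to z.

-1857*log(z - 7)/196 + 331*log(z - 5)/24 + 803*log(z + 7)/1176 - 449/(7*z - 49) + C

Factor the denominator: (z - 7)**2*(z - 5)*(z + 7).
Partial-fraction decomposition: 803/(1176*(z + 7)) + 331/(24*(z - 5)) - 1857/(196*(z - 7)) + 449/(7*(z - 7)**2).
Integrate each term; A/(z−a) gives A·log|z−a|; A/(z−a)² gives −A/(z−a).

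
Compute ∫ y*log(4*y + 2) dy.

Use integration by parts with u = log(4*y + 2), dv = y dy.
Then du = 4/(4*y + 2) dy and v = y**2/2.

y**2*log(4*y + 2)/2 - y**2/4 + y/4 - log(2*y + 1)/8 + C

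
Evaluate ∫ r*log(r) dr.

Use integration by parts with u = log(r), dv = r dr.
Then du = 1/r dr and v = r**2/2.

r**2*log(r)/2 - r**2/4 + C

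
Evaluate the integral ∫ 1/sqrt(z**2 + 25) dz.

Substitute z = 5·tan(θ), so dz = 5·sec(θ)^2 dθ and the radical becomes sqrt(z**2 + 25) = 5·sec(θ) by the Pythagorean identity.
Integrate the resulting trig expression in θ, then back-substitute tan(θ) = z/5, sec(θ) = sqrt(z**2 + 25)/5 (absorbing any constant into C).

log(z + sqrt(z**2 + 25)) + C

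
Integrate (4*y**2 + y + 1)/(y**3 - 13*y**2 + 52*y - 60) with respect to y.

Factor the denominator: (y - 6)*(y - 5)*(y - 2).
Partial-fraction decomposition: 19/(12*(y - 2)) - 106/(3*(y - 5)) + 151/(4*(y - 6)).
Integrate each term: A/(y−a) contributes A·log|y−a|.

151*log(y - 6)/4 - 106*log(y - 5)/3 + 19*log(y - 2)/12 + C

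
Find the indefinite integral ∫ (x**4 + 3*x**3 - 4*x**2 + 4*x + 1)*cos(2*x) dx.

Use integration by parts with u = x**4 + 3*x**3 - 4*x**2 + 4*x + 1, dv = cos(2*x) dx, so v = sin(2*x)/2.
Apply parts 4 times (tabular method): alternate signs, differentiate u down to 0, integrate dv up.

x**4*sin(2*x)/2 + 3*x**3*sin(2*x)/2 + x**3*cos(2*x) - 7*x**2*sin(2*x)/2 + 9*x**2*cos(2*x)/4 - x*sin(2*x)/4 - 7*x*cos(2*x)/2 + 9*sin(2*x)/4 - cos(2*x)/8 + C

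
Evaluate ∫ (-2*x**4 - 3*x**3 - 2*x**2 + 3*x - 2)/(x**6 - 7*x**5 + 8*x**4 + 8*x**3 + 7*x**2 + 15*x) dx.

Factor the denominator: x*(x - 5)*(x - 3)*(x + 1)*(x**2 + 1).
Partial-fraction decomposition: (x + 18)/(65*(x**2 + 1)) + 1/(8*(x + 1)) + 127/(120*(x - 3)) - 277/(260*(x - 5)) - 2/(15*x).
Integrate each term; A/(x−a) gives A·log|x−a|; the (Bx+D)/(x²+p²) term gives a log and an atan.

-2*log(x)/15 - 277*log(x - 5)/260 + 127*log(x - 3)/120 + log(x + 1)/8 + log(x**2 + 1)/130 + 18*atan(x)/65 + C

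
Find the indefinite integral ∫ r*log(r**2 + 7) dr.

Let u = r**2 + 7, so du = (2*r) dr.
The integral becomes (1/2)·∫ log(u) du; integrate by parts with u′=log(u), dv′=du.

r**2*log(r**2 + 7)/2 - r**2/2 + 7*log(r**2 + 7)/2 + C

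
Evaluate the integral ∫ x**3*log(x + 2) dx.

x**4*log(x + 2)/4 - x**4/16 + x**3/6 - x**2/2 + 2*x - 4*log(x + 2) + C

Use integration by parts with u = log(x + 2), dv = x**3 dx.
Then du = 1/(x + 2) dx and v = x**4/4.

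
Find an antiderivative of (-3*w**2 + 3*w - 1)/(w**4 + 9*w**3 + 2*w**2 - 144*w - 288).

Factor the denominator: (w - 4)*(w + 3)*(w + 4)*(w + 6).
Partial-fraction decomposition: 127/(60*(w + 6)) - 61/(16*(w + 4)) + 37/(21*(w + 3)) - 37/(560*(w - 4)).
Integrate each term: A/(w−a) contributes A·log|w−a|.

-37*log(w - 4)/560 + 37*log(w + 3)/21 - 61*log(w + 4)/16 + 127*log(w + 6)/60 + C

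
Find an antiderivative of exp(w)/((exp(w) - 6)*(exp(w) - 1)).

Let u = e^w, du = e^w dw.
The integral becomes ∫ du/((u-1)(u-6)); decompose into partial fractions.

log(exp(w) - 6)/5 - log(exp(w) - 1)/5 + C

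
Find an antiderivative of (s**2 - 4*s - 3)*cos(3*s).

s**2*sin(3*s)/3 - 4*s*sin(3*s)/3 + 2*s*cos(3*s)/9 - 29*sin(3*s)/27 - 4*cos(3*s)/9 + C

Use integration by parts with u = s**2 - 4*s - 3, dv = cos(3*s) ds, so v = sin(3*s)/3.
Apply parts 2 times (tabular method): alternate signs, differentiate u down to 0, integrate dv up.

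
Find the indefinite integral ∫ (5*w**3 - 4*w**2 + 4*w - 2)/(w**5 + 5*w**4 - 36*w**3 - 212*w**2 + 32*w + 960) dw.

Factor the denominator: (w - 6)*(w - 2)*(w + 4)**2*(w + 5).
Partial-fraction decomposition: -747/(77*(w + 5)) + 1427/(150*(w + 4)) - 67/(10*(w + 4)**2) - 5/(168*(w - 2)) + 479/(2200*(w - 6)).
Integrate each term; A/(w−a) gives A·log|w−a|; A/(w−a)² gives −A/(w−a).

479*log(w - 6)/2200 - 5*log(w - 2)/168 + 1427*log(w + 4)/150 - 747*log(w + 5)/77 + 67/(10*w + 40) + C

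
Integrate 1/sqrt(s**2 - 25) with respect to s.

Substitute s = 5·sec(θ), so ds = 5·sec(θ)*tan(θ) dθ and the radical becomes sqrt(s**2 - 25) = 5·tan(θ) by the Pythagorean identity.
Integrate the resulting trig expression in θ, then back-substitute sec(θ) = s/5, tan(θ) = sqrt(s**2 - 25)/5 (absorbing any constant into C).

log(s + sqrt(s**2 - 25)) + C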